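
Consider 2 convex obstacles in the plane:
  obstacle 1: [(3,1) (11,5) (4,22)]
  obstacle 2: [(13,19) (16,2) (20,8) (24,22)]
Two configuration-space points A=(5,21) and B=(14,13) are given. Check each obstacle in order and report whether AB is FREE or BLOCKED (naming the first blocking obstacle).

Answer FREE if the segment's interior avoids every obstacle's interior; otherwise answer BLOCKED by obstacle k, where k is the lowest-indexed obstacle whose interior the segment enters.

Obstacle 1 [(3,1) (11,5) (4,22)]:
  edge (3,1)–(11,5): clear
  edge (11,5)–(4,22): clear
  edge (4,22)–(3,1): clear
  midpoint (19/2,17) outside
  → clear
Obstacle 2 [(13,19) (16,2) (20,8) (24,22)]:
  edge (13,19)–(16,2): clear
  edge (16,2)–(20,8): clear
  edge (20,8)–(24,22): clear
  edge (24,22)–(13,19): clear
  midpoint (19/2,17) outside
  → clear

FREE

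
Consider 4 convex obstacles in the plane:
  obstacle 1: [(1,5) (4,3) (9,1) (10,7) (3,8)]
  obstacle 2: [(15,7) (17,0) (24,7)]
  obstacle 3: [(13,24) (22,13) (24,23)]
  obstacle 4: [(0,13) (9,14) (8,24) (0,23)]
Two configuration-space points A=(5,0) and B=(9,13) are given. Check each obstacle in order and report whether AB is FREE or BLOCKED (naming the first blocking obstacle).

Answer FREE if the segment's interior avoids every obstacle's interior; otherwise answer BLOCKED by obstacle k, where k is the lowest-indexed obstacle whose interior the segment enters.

Obstacle 1 [(1,5) (4,3) (9,1) (10,7) (3,8)]:
  edge (1,5)–(4,3): clear
  edge (4,3)–(9,1): crosses AB
  edge (9,1)–(10,7): clear
  edge (10,7)–(3,8): crosses AB
  edge (3,8)–(1,5): clear
  → BLOCKED
Obstacle 2 [(15,7) (17,0) (24,7)]:
  edge (15,7)–(17,0): clear
  edge (17,0)–(24,7): clear
  edge (24,7)–(15,7): clear
  midpoint (7,13/2) outside
  → clear
Obstacle 3 [(13,24) (22,13) (24,23)]:
  edge (13,24)–(22,13): clear
  edge (22,13)–(24,23): clear
  edge (24,23)–(13,24): clear
  midpoint (7,13/2) outside
  → clear
Obstacle 4 [(0,13) (9,14) (8,24) (0,23)]:
  edge (0,13)–(9,14): clear
  edge (9,14)–(8,24): clear
  edge (8,24)–(0,23): clear
  edge (0,23)–(0,13): clear
  midpoint (7,13/2) outside
  → clear

BLOCKED by obstacle 1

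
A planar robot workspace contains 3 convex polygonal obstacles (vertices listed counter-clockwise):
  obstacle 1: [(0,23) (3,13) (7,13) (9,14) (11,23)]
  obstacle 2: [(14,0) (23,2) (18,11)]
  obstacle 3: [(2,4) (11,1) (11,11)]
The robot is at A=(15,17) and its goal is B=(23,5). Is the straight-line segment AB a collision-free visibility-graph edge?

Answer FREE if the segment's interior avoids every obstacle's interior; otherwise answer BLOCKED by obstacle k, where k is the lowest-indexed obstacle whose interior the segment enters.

Obstacle 1 [(0,23) (3,13) (7,13) (9,14) (11,23)]:
  edge (0,23)–(3,13): clear
  edge (3,13)–(7,13): clear
  edge (7,13)–(9,14): clear
  edge (9,14)–(11,23): clear
  edge (11,23)–(0,23): clear
  midpoint (19,11) outside
  → clear
Obstacle 2 [(14,0) (23,2) (18,11)]:
  edge (14,0)–(23,2): clear
  edge (23,2)–(18,11): clear
  edge (18,11)–(14,0): clear
  midpoint (19,11) outside
  → clear
Obstacle 3 [(2,4) (11,1) (11,11)]:
  edge (2,4)–(11,1): clear
  edge (11,1)–(11,11): clear
  edge (11,11)–(2,4): clear
  midpoint (19,11) outside
  → clear

FREE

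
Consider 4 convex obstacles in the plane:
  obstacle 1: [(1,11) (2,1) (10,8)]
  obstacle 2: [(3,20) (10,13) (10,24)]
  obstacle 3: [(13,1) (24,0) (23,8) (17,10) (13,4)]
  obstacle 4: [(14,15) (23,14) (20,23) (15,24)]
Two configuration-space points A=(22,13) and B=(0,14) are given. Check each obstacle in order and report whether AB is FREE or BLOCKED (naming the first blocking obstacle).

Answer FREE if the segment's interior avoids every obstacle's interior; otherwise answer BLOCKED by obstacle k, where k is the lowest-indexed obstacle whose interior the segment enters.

Obstacle 1 [(1,11) (2,1) (10,8)]:
  edge (1,11)–(2,1): clear
  edge (2,1)–(10,8): clear
  edge (10,8)–(1,11): clear
  midpoint (11,27/2) outside
  → clear
Obstacle 2 [(3,20) (10,13) (10,24)]:
  edge (3,20)–(10,13): crosses AB
  edge (10,13)–(10,24): crosses AB
  edge (10,24)–(3,20): clear
  → BLOCKED
Obstacle 3 [(13,1) (24,0) (23,8) (17,10) (13,4)]:
  edge (13,1)–(24,0): clear
  edge (24,0)–(23,8): clear
  edge (23,8)–(17,10): clear
  edge (17,10)–(13,4): clear
  edge (13,4)–(13,1): clear
  midpoint (11,27/2) outside
  → clear
Obstacle 4 [(14,15) (23,14) (20,23) (15,24)]:
  edge (14,15)–(23,14): clear
  edge (23,14)–(20,23): clear
  edge (20,23)–(15,24): clear
  edge (15,24)–(14,15): clear
  midpoint (11,27/2) outside
  → clear

BLOCKED by obstacle 2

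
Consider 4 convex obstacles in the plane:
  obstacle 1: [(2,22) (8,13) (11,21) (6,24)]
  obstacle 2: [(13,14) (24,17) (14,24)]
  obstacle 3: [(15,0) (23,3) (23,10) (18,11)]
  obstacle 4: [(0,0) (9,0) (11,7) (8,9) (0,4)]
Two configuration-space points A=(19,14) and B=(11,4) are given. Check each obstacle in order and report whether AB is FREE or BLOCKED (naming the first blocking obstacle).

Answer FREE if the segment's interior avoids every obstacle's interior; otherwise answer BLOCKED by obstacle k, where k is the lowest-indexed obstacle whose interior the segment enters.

Obstacle 1 [(2,22) (8,13) (11,21) (6,24)]:
  edge (2,22)–(8,13): clear
  edge (8,13)–(11,21): clear
  edge (11,21)–(6,24): clear
  edge (6,24)–(2,22): clear
  midpoint (15,9) outside
  → clear
Obstacle 2 [(13,14) (24,17) (14,24)]:
  edge (13,14)–(24,17): clear
  edge (24,17)–(14,24): clear
  edge (14,24)–(13,14): clear
  midpoint (15,9) outside
  → clear
Obstacle 3 [(15,0) (23,3) (23,10) (18,11)]:
  edge (15,0)–(23,3): clear
  edge (23,3)–(23,10): clear
  edge (23,10)–(18,11): clear
  edge (18,11)–(15,0): clear
  midpoint (15,9) outside
  → clear
Obstacle 4 [(0,0) (9,0) (11,7) (8,9) (0,4)]:
  edge (0,0)–(9,0): clear
  edge (9,0)–(11,7): clear
  edge (11,7)–(8,9): clear
  edge (8,9)–(0,4): clear
  edge (0,4)–(0,0): clear
  midpoint (15,9) outside
  → clear

FREE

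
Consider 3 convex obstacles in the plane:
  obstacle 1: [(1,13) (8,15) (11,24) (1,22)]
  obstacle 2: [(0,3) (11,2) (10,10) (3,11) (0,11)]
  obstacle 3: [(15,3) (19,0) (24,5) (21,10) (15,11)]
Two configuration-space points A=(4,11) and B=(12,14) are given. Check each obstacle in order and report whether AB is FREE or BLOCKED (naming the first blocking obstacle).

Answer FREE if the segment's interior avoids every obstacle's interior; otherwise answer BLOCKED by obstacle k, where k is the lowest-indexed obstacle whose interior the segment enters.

Obstacle 1 [(1,13) (8,15) (11,24) (1,22)]:
  edge (1,13)–(8,15): clear
  edge (8,15)–(11,24): clear
  edge (11,24)–(1,22): clear
  edge (1,22)–(1,13): clear
  midpoint (8,25/2) outside
  → clear
Obstacle 2 [(0,3) (11,2) (10,10) (3,11) (0,11)]:
  edge (0,3)–(11,2): clear
  edge (11,2)–(10,10): clear
  edge (10,10)–(3,11): clear
  edge (3,11)–(0,11): clear
  edge (0,11)–(0,3): clear
  midpoint (8,25/2) outside
  → clear
Obstacle 3 [(15,3) (19,0) (24,5) (21,10) (15,11)]:
  edge (15,3)–(19,0): clear
  edge (19,0)–(24,5): clear
  edge (24,5)–(21,10): clear
  edge (21,10)–(15,11): clear
  edge (15,11)–(15,3): clear
  midpoint (8,25/2) outside
  → clear

FREE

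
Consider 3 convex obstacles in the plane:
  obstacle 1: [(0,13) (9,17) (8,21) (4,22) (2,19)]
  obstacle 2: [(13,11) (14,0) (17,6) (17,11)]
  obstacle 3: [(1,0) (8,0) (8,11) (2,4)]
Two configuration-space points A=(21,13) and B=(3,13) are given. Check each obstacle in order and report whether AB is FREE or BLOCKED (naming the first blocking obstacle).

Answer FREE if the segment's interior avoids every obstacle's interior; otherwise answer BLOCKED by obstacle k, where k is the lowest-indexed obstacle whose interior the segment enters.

FREE

Obstacle 1 [(0,13) (9,17) (8,21) (4,22) (2,19)]:
  edge (0,13)–(9,17): clear
  edge (9,17)–(8,21): clear
  edge (8,21)–(4,22): clear
  edge (4,22)–(2,19): clear
  edge (2,19)–(0,13): clear
  midpoint (12,13) outside
  → clear
Obstacle 2 [(13,11) (14,0) (17,6) (17,11)]:
  edge (13,11)–(14,0): clear
  edge (14,0)–(17,6): clear
  edge (17,6)–(17,11): clear
  edge (17,11)–(13,11): clear
  midpoint (12,13) outside
  → clear
Obstacle 3 [(1,0) (8,0) (8,11) (2,4)]:
  edge (1,0)–(8,0): clear
  edge (8,0)–(8,11): clear
  edge (8,11)–(2,4): clear
  edge (2,4)–(1,0): clear
  midpoint (12,13) outside
  → clear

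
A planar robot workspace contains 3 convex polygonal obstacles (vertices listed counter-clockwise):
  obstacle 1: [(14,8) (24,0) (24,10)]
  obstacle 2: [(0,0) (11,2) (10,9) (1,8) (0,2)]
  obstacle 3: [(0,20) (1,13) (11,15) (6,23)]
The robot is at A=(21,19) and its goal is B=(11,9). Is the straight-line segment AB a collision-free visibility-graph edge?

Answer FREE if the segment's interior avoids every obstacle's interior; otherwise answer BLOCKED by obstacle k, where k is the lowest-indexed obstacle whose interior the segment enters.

Obstacle 1 [(14,8) (24,0) (24,10)]:
  edge (14,8)–(24,0): clear
  edge (24,0)–(24,10): clear
  edge (24,10)–(14,8): clear
  midpoint (16,14) outside
  → clear
Obstacle 2 [(0,0) (11,2) (10,9) (1,8) (0,2)]:
  edge (0,0)–(11,2): clear
  edge (11,2)–(10,9): clear
  edge (10,9)–(1,8): clear
  edge (1,8)–(0,2): clear
  edge (0,2)–(0,0): clear
  midpoint (16,14) outside
  → clear
Obstacle 3 [(0,20) (1,13) (11,15) (6,23)]:
  edge (0,20)–(1,13): clear
  edge (1,13)–(11,15): clear
  edge (11,15)–(6,23): clear
  edge (6,23)–(0,20): clear
  midpoint (16,14) outside
  → clear

FREE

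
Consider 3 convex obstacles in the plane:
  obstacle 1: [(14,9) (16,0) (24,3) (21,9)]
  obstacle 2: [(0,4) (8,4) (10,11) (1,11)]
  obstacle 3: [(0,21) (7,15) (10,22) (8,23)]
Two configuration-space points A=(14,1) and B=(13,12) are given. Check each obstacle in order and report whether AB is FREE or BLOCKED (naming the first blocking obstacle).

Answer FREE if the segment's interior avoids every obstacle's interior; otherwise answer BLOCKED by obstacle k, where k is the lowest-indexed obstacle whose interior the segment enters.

Obstacle 1 [(14,9) (16,0) (24,3) (21,9)]:
  edge (14,9)–(16,0): clear
  edge (16,0)–(24,3): clear
  edge (24,3)–(21,9): clear
  edge (21,9)–(14,9): clear
  midpoint (27/2,13/2) outside
  → clear
Obstacle 2 [(0,4) (8,4) (10,11) (1,11)]:
  edge (0,4)–(8,4): clear
  edge (8,4)–(10,11): clear
  edge (10,11)–(1,11): clear
  edge (1,11)–(0,4): clear
  midpoint (27/2,13/2) outside
  → clear
Obstacle 3 [(0,21) (7,15) (10,22) (8,23)]:
  edge (0,21)–(7,15): clear
  edge (7,15)–(10,22): clear
  edge (10,22)–(8,23): clear
  edge (8,23)–(0,21): clear
  midpoint (27/2,13/2) outside
  → clear

FREE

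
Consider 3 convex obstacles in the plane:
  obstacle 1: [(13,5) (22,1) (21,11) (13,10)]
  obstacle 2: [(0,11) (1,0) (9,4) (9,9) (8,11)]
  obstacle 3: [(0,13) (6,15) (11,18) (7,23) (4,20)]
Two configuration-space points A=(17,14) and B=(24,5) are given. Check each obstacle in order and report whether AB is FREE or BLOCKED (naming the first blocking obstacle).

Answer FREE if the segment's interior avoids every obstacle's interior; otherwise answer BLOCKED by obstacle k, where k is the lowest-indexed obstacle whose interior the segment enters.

BLOCKED by obstacle 1

Obstacle 1 [(13,5) (22,1) (21,11) (13,10)]:
  edge (13,5)–(22,1): clear
  edge (22,1)–(21,11): crosses AB
  edge (21,11)–(13,10): crosses AB
  edge (13,10)–(13,5): clear
  → BLOCKED
Obstacle 2 [(0,11) (1,0) (9,4) (9,9) (8,11)]:
  edge (0,11)–(1,0): clear
  edge (1,0)–(9,4): clear
  edge (9,4)–(9,9): clear
  edge (9,9)–(8,11): clear
  edge (8,11)–(0,11): clear
  midpoint (41/2,19/2) outside
  → clear
Obstacle 3 [(0,13) (6,15) (11,18) (7,23) (4,20)]:
  edge (0,13)–(6,15): clear
  edge (6,15)–(11,18): clear
  edge (11,18)–(7,23): clear
  edge (7,23)–(4,20): clear
  edge (4,20)–(0,13): clear
  midpoint (41/2,19/2) outside
  → clear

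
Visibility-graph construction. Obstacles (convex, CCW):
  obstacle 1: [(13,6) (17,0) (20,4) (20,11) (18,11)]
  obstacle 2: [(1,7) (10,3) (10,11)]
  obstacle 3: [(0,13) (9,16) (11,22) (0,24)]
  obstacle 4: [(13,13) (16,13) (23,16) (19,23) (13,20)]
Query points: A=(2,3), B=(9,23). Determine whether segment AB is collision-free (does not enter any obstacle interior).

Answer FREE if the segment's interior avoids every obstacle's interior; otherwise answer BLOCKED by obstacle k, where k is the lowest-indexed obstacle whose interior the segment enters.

BLOCKED by obstacle 2

Obstacle 1 [(13,6) (17,0) (20,4) (20,11) (18,11)]:
  edge (13,6)–(17,0): clear
  edge (17,0)–(20,4): clear
  edge (20,4)–(20,11): clear
  edge (20,11)–(18,11): clear
  edge (18,11)–(13,6): clear
  midpoint (11/2,13) outside
  → clear
Obstacle 2 [(1,7) (10,3) (10,11)]:
  edge (1,7)–(10,3): crosses AB
  edge (10,3)–(10,11): clear
  edge (10,11)–(1,7): crosses AB
  → BLOCKED
Obstacle 3 [(0,13) (9,16) (11,22) (0,24)]:
  edge (0,13)–(9,16): crosses AB
  edge (9,16)–(11,22): clear
  edge (11,22)–(0,24): crosses AB
  edge (0,24)–(0,13): clear
  → BLOCKED
Obstacle 4 [(13,13) (16,13) (23,16) (19,23) (13,20)]:
  edge (13,13)–(16,13): clear
  edge (16,13)–(23,16): clear
  edge (23,16)–(19,23): clear
  edge (19,23)–(13,20): clear
  edge (13,20)–(13,13): clear
  midpoint (11/2,13) outside
  → clear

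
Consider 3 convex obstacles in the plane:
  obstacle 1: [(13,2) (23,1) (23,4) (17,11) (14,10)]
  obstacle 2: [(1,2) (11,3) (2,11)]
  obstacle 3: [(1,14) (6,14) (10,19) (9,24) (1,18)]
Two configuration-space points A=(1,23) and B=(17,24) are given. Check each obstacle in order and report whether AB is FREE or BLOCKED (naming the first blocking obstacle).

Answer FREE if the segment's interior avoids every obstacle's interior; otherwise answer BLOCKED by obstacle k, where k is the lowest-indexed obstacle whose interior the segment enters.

BLOCKED by obstacle 3

Obstacle 1 [(13,2) (23,1) (23,4) (17,11) (14,10)]:
  edge (13,2)–(23,1): clear
  edge (23,1)–(23,4): clear
  edge (23,4)–(17,11): clear
  edge (17,11)–(14,10): clear
  edge (14,10)–(13,2): clear
  midpoint (9,47/2) outside
  → clear
Obstacle 2 [(1,2) (11,3) (2,11)]:
  edge (1,2)–(11,3): clear
  edge (11,3)–(2,11): clear
  edge (2,11)–(1,2): clear
  midpoint (9,47/2) outside
  → clear
Obstacle 3 [(1,14) (6,14) (10,19) (9,24) (1,18)]:
  edge (1,14)–(6,14): clear
  edge (6,14)–(10,19): clear
  edge (10,19)–(9,24): crosses AB
  edge (9,24)–(1,18): crosses AB
  edge (1,18)–(1,14): clear
  → BLOCKED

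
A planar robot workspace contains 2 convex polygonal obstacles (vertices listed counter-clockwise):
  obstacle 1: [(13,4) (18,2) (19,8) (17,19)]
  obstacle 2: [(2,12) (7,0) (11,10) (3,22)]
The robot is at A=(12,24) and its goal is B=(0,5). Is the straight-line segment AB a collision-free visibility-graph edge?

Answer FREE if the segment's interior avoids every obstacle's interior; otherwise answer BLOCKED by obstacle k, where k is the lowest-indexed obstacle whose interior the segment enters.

Obstacle 1 [(13,4) (18,2) (19,8) (17,19)]:
  edge (13,4)–(18,2): clear
  edge (18,2)–(19,8): clear
  edge (19,8)–(17,19): clear
  edge (17,19)–(13,4): clear
  midpoint (6,29/2) outside
  → clear
Obstacle 2 [(2,12) (7,0) (11,10) (3,22)]:
  edge (2,12)–(7,0): crosses AB
  edge (7,0)–(11,10): clear
  edge (11,10)–(3,22): crosses AB
  edge (3,22)–(2,12): clear
  → BLOCKED

BLOCKED by obstacle 2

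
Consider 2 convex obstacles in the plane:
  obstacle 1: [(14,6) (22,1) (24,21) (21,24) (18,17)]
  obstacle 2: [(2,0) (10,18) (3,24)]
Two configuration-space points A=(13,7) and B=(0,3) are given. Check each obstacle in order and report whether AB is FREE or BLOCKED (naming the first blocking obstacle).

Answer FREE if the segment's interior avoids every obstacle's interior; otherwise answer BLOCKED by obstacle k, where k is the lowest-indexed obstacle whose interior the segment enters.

BLOCKED by obstacle 2

Obstacle 1 [(14,6) (22,1) (24,21) (21,24) (18,17)]:
  edge (14,6)–(22,1): clear
  edge (22,1)–(24,21): clear
  edge (24,21)–(21,24): clear
  edge (21,24)–(18,17): clear
  edge (18,17)–(14,6): clear
  midpoint (13/2,5) outside
  → clear
Obstacle 2 [(2,0) (10,18) (3,24)]:
  edge (2,0)–(10,18): crosses AB
  edge (10,18)–(3,24): clear
  edge (3,24)–(2,0): crosses AB
  → BLOCKED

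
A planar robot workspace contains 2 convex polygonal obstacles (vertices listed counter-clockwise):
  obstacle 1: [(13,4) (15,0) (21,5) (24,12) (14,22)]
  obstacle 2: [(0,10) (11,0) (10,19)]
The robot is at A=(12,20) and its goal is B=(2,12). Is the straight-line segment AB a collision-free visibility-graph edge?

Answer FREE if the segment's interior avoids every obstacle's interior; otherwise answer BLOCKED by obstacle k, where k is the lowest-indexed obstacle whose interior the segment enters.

Obstacle 1 [(13,4) (15,0) (21,5) (24,12) (14,22)]:
  edge (13,4)–(15,0): clear
  edge (15,0)–(21,5): clear
  edge (21,5)–(24,12): clear
  edge (24,12)–(14,22): clear
  edge (14,22)–(13,4): clear
  midpoint (7,16) outside
  → clear
Obstacle 2 [(0,10) (11,0) (10,19)]:
  edge (0,10)–(11,0): clear
  edge (11,0)–(10,19): crosses AB
  edge (10,19)–(0,10): crosses AB
  → BLOCKED

BLOCKED by obstacle 2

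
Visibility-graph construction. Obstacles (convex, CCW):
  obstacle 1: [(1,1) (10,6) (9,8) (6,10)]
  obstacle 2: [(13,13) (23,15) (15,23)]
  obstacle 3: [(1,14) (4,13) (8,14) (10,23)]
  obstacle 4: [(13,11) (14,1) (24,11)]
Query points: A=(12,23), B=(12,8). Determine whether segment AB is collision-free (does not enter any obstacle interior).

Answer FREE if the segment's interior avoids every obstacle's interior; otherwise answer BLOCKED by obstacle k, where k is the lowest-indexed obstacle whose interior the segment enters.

Obstacle 1 [(1,1) (10,6) (9,8) (6,10)]:
  edge (1,1)–(10,6): clear
  edge (10,6)–(9,8): clear
  edge (9,8)–(6,10): clear
  edge (6,10)–(1,1): clear
  midpoint (12,31/2) outside
  → clear
Obstacle 2 [(13,13) (23,15) (15,23)]:
  edge (13,13)–(23,15): clear
  edge (23,15)–(15,23): clear
  edge (15,23)–(13,13): clear
  midpoint (12,31/2) outside
  → clear
Obstacle 3 [(1,14) (4,13) (8,14) (10,23)]:
  edge (1,14)–(4,13): clear
  edge (4,13)–(8,14): clear
  edge (8,14)–(10,23): clear
  edge (10,23)–(1,14): clear
  midpoint (12,31/2) outside
  → clear
Obstacle 4 [(13,11) (14,1) (24,11)]:
  edge (13,11)–(14,1): clear
  edge (14,1)–(24,11): clear
  edge (24,11)–(13,11): clear
  midpoint (12,31/2) outside
  → clear

FREE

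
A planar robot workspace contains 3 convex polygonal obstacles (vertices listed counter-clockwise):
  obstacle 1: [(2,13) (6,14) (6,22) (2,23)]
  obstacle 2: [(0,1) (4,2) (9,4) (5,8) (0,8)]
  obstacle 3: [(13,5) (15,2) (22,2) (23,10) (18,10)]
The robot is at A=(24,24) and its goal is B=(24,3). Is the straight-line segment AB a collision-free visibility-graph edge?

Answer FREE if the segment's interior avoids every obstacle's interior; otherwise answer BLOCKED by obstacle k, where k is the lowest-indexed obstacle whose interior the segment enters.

FREE

Obstacle 1 [(2,13) (6,14) (6,22) (2,23)]:
  edge (2,13)–(6,14): clear
  edge (6,14)–(6,22): clear
  edge (6,22)–(2,23): clear
  edge (2,23)–(2,13): clear
  midpoint (24,27/2) outside
  → clear
Obstacle 2 [(0,1) (4,2) (9,4) (5,8) (0,8)]:
  edge (0,1)–(4,2): clear
  edge (4,2)–(9,4): clear
  edge (9,4)–(5,8): clear
  edge (5,8)–(0,8): clear
  edge (0,8)–(0,1): clear
  midpoint (24,27/2) outside
  → clear
Obstacle 3 [(13,5) (15,2) (22,2) (23,10) (18,10)]:
  edge (13,5)–(15,2): clear
  edge (15,2)–(22,2): clear
  edge (22,2)–(23,10): clear
  edge (23,10)–(18,10): clear
  edge (18,10)–(13,5): clear
  midpoint (24,27/2) outside
  → clear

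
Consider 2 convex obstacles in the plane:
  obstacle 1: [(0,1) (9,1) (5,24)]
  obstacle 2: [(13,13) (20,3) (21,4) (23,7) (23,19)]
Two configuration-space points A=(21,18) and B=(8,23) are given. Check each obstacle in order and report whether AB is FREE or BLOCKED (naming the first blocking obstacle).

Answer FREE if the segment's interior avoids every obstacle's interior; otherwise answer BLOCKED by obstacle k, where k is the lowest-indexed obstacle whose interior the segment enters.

FREE

Obstacle 1 [(0,1) (9,1) (5,24)]:
  edge (0,1)–(9,1): clear
  edge (9,1)–(5,24): clear
  edge (5,24)–(0,1): clear
  midpoint (29/2,41/2) outside
  → clear
Obstacle 2 [(13,13) (20,3) (21,4) (23,7) (23,19)]:
  edge (13,13)–(20,3): clear
  edge (20,3)–(21,4): clear
  edge (21,4)–(23,7): clear
  edge (23,7)–(23,19): clear
  edge (23,19)–(13,13): clear
  midpoint (29/2,41/2) outside
  → clear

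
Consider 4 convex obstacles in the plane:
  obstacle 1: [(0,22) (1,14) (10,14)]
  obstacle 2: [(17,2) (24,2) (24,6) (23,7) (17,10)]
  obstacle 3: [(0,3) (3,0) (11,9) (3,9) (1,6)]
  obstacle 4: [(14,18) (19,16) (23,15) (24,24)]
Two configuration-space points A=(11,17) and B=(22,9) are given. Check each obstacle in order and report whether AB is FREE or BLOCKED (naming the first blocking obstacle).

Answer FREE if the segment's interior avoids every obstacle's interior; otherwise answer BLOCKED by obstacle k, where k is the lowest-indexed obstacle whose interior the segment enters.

FREE

Obstacle 1 [(0,22) (1,14) (10,14)]:
  edge (0,22)–(1,14): clear
  edge (1,14)–(10,14): clear
  edge (10,14)–(0,22): clear
  midpoint (33/2,13) outside
  → clear
Obstacle 2 [(17,2) (24,2) (24,6) (23,7) (17,10)]:
  edge (17,2)–(24,2): clear
  edge (24,2)–(24,6): clear
  edge (24,6)–(23,7): clear
  edge (23,7)–(17,10): clear
  edge (17,10)–(17,2): clear
  midpoint (33/2,13) outside
  → clear
Obstacle 3 [(0,3) (3,0) (11,9) (3,9) (1,6)]:
  edge (0,3)–(3,0): clear
  edge (3,0)–(11,9): clear
  edge (11,9)–(3,9): clear
  edge (3,9)–(1,6): clear
  edge (1,6)–(0,3): clear
  midpoint (33/2,13) outside
  → clear
Obstacle 4 [(14,18) (19,16) (23,15) (24,24)]:
  edge (14,18)–(19,16): clear
  edge (19,16)–(23,15): clear
  edge (23,15)–(24,24): clear
  edge (24,24)–(14,18): clear
  midpoint (33/2,13) outside
  → clear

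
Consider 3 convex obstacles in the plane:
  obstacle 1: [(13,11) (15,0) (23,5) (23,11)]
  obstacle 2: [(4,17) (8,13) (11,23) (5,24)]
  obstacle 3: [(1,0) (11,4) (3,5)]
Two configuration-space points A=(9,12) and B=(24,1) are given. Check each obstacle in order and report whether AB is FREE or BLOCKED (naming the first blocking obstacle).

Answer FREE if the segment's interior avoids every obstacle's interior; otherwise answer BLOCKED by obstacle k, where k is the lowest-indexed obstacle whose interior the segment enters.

Obstacle 1 [(13,11) (15,0) (23,5) (23,11)]:
  edge (13,11)–(15,0): crosses AB
  edge (15,0)–(23,5): crosses AB
  edge (23,5)–(23,11): clear
  edge (23,11)–(13,11): clear
  → BLOCKED
Obstacle 2 [(4,17) (8,13) (11,23) (5,24)]:
  edge (4,17)–(8,13): clear
  edge (8,13)–(11,23): clear
  edge (11,23)–(5,24): clear
  edge (5,24)–(4,17): clear
  midpoint (33/2,13/2) outside
  → clear
Obstacle 3 [(1,0) (11,4) (3,5)]:
  edge (1,0)–(11,4): clear
  edge (11,4)–(3,5): clear
  edge (3,5)–(1,0): clear
  midpoint (33/2,13/2) outside
  → clear

BLOCKED by obstacle 1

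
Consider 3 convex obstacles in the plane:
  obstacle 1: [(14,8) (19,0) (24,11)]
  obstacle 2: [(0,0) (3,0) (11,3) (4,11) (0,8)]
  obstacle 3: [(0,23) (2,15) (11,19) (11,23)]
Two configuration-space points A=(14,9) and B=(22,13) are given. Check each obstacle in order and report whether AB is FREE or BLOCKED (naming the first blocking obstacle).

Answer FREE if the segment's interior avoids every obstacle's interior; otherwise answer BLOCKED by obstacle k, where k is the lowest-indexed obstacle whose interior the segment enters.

FREE

Obstacle 1 [(14,8) (19,0) (24,11)]:
  edge (14,8)–(19,0): clear
  edge (19,0)–(24,11): clear
  edge (24,11)–(14,8): clear
  midpoint (18,11) outside
  → clear
Obstacle 2 [(0,0) (3,0) (11,3) (4,11) (0,8)]:
  edge (0,0)–(3,0): clear
  edge (3,0)–(11,3): clear
  edge (11,3)–(4,11): clear
  edge (4,11)–(0,8): clear
  edge (0,8)–(0,0): clear
  midpoint (18,11) outside
  → clear
Obstacle 3 [(0,23) (2,15) (11,19) (11,23)]:
  edge (0,23)–(2,15): clear
  edge (2,15)–(11,19): clear
  edge (11,19)–(11,23): clear
  edge (11,23)–(0,23): clear
  midpoint (18,11) outside
  → clear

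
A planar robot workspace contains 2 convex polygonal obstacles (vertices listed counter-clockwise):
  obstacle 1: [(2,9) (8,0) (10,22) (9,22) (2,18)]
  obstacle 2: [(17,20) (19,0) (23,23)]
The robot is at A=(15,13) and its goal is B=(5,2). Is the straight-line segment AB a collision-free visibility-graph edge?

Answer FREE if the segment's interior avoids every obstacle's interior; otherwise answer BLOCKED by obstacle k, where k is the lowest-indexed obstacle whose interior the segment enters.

Obstacle 1 [(2,9) (8,0) (10,22) (9,22) (2,18)]:
  edge (2,9)–(8,0): crosses AB
  edge (8,0)–(10,22): crosses AB
  edge (10,22)–(9,22): clear
  edge (9,22)–(2,18): clear
  edge (2,18)–(2,9): clear
  → BLOCKED
Obstacle 2 [(17,20) (19,0) (23,23)]:
  edge (17,20)–(19,0): clear
  edge (19,0)–(23,23): clear
  edge (23,23)–(17,20): clear
  midpoint (10,15/2) outside
  → clear

BLOCKED by obstacle 1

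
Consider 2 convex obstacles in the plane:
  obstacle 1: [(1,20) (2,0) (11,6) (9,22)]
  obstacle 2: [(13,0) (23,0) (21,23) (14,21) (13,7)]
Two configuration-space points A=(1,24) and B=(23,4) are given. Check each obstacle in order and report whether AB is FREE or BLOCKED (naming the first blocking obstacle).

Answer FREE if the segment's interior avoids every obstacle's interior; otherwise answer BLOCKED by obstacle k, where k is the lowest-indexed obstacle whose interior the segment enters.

Obstacle 1 [(1,20) (2,0) (11,6) (9,22)]:
  edge (1,20)–(2,0): clear
  edge (2,0)–(11,6): clear
  edge (11,6)–(9,22): crosses AB
  edge (9,22)–(1,20): crosses AB
  → BLOCKED
Obstacle 2 [(13,0) (23,0) (21,23) (14,21) (13,7)]:
  edge (13,0)–(23,0): clear
  edge (23,0)–(21,23): crosses AB
  edge (21,23)–(14,21): clear
  edge (14,21)–(13,7): crosses AB
  edge (13,7)–(13,0): clear
  → BLOCKED

BLOCKED by obstacle 1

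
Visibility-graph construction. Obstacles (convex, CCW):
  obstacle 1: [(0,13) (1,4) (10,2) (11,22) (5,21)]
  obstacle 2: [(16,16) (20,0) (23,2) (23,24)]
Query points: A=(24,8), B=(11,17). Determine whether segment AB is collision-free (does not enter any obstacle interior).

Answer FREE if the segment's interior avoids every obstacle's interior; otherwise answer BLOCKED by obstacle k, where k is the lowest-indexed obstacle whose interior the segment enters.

Obstacle 1 [(0,13) (1,4) (10,2) (11,22) (5,21)]:
  edge (0,13)–(1,4): clear
  edge (1,4)–(10,2): clear
  edge (10,2)–(11,22): clear
  edge (11,22)–(5,21): clear
  edge (5,21)–(0,13): clear
  midpoint (35/2,25/2) outside
  → clear
Obstacle 2 [(16,16) (20,0) (23,2) (23,24)]:
  edge (16,16)–(20,0): crosses AB
  edge (20,0)–(23,2): clear
  edge (23,2)–(23,24): crosses AB
  edge (23,24)–(16,16): clear
  → BLOCKED

BLOCKED by obstacle 2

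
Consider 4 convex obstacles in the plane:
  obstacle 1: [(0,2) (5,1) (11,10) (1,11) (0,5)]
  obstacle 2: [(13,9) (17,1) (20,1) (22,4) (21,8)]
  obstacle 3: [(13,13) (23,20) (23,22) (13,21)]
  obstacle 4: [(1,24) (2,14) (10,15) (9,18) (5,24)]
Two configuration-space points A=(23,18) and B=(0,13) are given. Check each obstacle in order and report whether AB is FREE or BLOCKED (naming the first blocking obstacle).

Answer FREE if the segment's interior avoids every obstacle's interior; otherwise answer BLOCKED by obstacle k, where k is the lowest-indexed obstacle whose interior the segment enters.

Obstacle 1 [(0,2) (5,1) (11,10) (1,11) (0,5)]:
  edge (0,2)–(5,1): clear
  edge (5,1)–(11,10): clear
  edge (11,10)–(1,11): clear
  edge (1,11)–(0,5): clear
  edge (0,5)–(0,2): clear
  midpoint (23/2,31/2) outside
  → clear
Obstacle 2 [(13,9) (17,1) (20,1) (22,4) (21,8)]:
  edge (13,9)–(17,1): clear
  edge (17,1)–(20,1): clear
  edge (20,1)–(22,4): clear
  edge (22,4)–(21,8): clear
  edge (21,8)–(13,9): clear
  midpoint (23/2,31/2) outside
  → clear
Obstacle 3 [(13,13) (23,20) (23,22) (13,21)]:
  edge (13,13)–(23,20): crosses AB
  edge (23,20)–(23,22): clear
  edge (23,22)–(13,21): clear
  edge (13,21)–(13,13): crosses AB
  → BLOCKED
Obstacle 4 [(1,24) (2,14) (10,15) (9,18) (5,24)]:
  edge (1,24)–(2,14): clear
  edge (2,14)–(10,15): crosses AB
  edge (10,15)–(9,18): crosses AB
  edge (9,18)–(5,24): clear
  edge (5,24)–(1,24): clear
  → BLOCKED

BLOCKED by obstacle 3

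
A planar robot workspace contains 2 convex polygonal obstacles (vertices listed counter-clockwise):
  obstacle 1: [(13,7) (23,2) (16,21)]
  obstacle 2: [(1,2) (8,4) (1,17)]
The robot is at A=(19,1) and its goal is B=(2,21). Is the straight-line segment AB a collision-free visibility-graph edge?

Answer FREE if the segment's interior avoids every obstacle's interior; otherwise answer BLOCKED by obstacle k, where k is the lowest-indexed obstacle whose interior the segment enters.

Obstacle 1 [(13,7) (23,2) (16,21)]:
  edge (13,7)–(23,2): crosses AB
  edge (23,2)–(16,21): clear
  edge (16,21)–(13,7): crosses AB
  → BLOCKED
Obstacle 2 [(1,2) (8,4) (1,17)]:
  edge (1,2)–(8,4): clear
  edge (8,4)–(1,17): clear
  edge (1,17)–(1,2): clear
  midpoint (21/2,11) outside
  → clear

BLOCKED by obstacle 1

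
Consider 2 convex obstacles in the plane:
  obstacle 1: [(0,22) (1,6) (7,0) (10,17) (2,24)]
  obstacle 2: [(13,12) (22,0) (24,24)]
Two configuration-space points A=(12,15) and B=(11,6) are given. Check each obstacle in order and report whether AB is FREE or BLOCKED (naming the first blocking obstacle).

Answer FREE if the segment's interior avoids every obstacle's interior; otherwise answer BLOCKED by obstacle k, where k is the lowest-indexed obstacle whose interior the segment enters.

Obstacle 1 [(0,22) (1,6) (7,0) (10,17) (2,24)]:
  edge (0,22)–(1,6): clear
  edge (1,6)–(7,0): clear
  edge (7,0)–(10,17): clear
  edge (10,17)–(2,24): clear
  edge (2,24)–(0,22): clear
  midpoint (23/2,21/2) outside
  → clear
Obstacle 2 [(13,12) (22,0) (24,24)]:
  edge (13,12)–(22,0): clear
  edge (22,0)–(24,24): clear
  edge (24,24)–(13,12): clear
  midpoint (23/2,21/2) outside
  → clear

FREE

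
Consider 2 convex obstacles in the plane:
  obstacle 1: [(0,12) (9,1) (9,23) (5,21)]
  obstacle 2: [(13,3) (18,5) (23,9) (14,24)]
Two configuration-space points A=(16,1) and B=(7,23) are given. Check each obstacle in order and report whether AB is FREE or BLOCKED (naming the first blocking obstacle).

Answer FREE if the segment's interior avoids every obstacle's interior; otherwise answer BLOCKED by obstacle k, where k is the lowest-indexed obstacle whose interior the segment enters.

Obstacle 1 [(0,12) (9,1) (9,23) (5,21)]:
  edge (0,12)–(9,1): clear
  edge (9,1)–(9,23): crosses AB
  edge (9,23)–(5,21): crosses AB
  edge (5,21)–(0,12): clear
  → BLOCKED
Obstacle 2 [(13,3) (18,5) (23,9) (14,24)]:
  edge (13,3)–(18,5): crosses AB
  edge (18,5)–(23,9): clear
  edge (23,9)–(14,24): clear
  edge (14,24)–(13,3): crosses AB
  → BLOCKED

BLOCKED by obstacle 1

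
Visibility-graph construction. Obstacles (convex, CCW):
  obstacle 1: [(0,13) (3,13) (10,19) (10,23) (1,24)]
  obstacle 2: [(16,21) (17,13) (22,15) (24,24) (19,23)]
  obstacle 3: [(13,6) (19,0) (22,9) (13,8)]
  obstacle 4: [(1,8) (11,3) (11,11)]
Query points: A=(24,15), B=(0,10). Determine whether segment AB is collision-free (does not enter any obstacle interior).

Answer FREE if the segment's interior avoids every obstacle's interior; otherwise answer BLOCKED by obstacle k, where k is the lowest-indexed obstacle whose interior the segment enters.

BLOCKED by obstacle 2

Obstacle 1 [(0,13) (3,13) (10,19) (10,23) (1,24)]:
  edge (0,13)–(3,13): clear
  edge (3,13)–(10,19): clear
  edge (10,19)–(10,23): clear
  edge (10,23)–(1,24): clear
  edge (1,24)–(0,13): clear
  midpoint (12,25/2) outside
  → clear
Obstacle 2 [(16,21) (17,13) (22,15) (24,24) (19,23)]:
  edge (16,21)–(17,13): crosses AB
  edge (17,13)–(22,15): crosses AB
  edge (22,15)–(24,24): clear
  edge (24,24)–(19,23): clear
  edge (19,23)–(16,21): clear
  → BLOCKED
Obstacle 3 [(13,6) (19,0) (22,9) (13,8)]:
  edge (13,6)–(19,0): clear
  edge (19,0)–(22,9): clear
  edge (22,9)–(13,8): clear
  edge (13,8)–(13,6): clear
  midpoint (12,25/2) outside
  → clear
Obstacle 4 [(1,8) (11,3) (11,11)]:
  edge (1,8)–(11,3): clear
  edge (11,3)–(11,11): clear
  edge (11,11)–(1,8): clear
  midpoint (12,25/2) outside
  → clear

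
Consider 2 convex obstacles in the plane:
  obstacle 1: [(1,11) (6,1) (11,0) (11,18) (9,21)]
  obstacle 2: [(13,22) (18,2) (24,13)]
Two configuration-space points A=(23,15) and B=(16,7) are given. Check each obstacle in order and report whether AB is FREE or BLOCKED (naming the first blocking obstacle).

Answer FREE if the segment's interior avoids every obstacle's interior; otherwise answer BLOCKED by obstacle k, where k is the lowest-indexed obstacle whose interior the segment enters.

BLOCKED by obstacle 2

Obstacle 1 [(1,11) (6,1) (11,0) (11,18) (9,21)]:
  edge (1,11)–(6,1): clear
  edge (6,1)–(11,0): clear
  edge (11,0)–(11,18): clear
  edge (11,18)–(9,21): clear
  edge (9,21)–(1,11): clear
  midpoint (39/2,11) outside
  → clear
Obstacle 2 [(13,22) (18,2) (24,13)]:
  edge (13,22)–(18,2): crosses AB
  edge (18,2)–(24,13): clear
  edge (24,13)–(13,22): crosses AB
  → BLOCKED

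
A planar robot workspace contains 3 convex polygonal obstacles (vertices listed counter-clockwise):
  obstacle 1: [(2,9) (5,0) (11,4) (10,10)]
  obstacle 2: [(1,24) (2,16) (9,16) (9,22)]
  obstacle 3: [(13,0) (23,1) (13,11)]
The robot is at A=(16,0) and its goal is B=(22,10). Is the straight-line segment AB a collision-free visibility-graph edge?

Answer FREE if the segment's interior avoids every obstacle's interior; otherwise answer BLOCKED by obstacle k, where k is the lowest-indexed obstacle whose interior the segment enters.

Obstacle 1 [(2,9) (5,0) (11,4) (10,10)]:
  edge (2,9)–(5,0): clear
  edge (5,0)–(11,4): clear
  edge (11,4)–(10,10): clear
  edge (10,10)–(2,9): clear
  midpoint (19,5) outside
  → clear
Obstacle 2 [(1,24) (2,16) (9,16) (9,22)]:
  edge (1,24)–(2,16): clear
  edge (2,16)–(9,16): clear
  edge (9,16)–(9,22): clear
  edge (9,22)–(1,24): clear
  midpoint (19,5) outside
  → clear
Obstacle 3 [(13,0) (23,1) (13,11)]:
  edge (13,0)–(23,1): crosses AB
  edge (23,1)–(13,11): crosses AB
  edge (13,11)–(13,0): clear
  → BLOCKED

BLOCKED by obstacle 3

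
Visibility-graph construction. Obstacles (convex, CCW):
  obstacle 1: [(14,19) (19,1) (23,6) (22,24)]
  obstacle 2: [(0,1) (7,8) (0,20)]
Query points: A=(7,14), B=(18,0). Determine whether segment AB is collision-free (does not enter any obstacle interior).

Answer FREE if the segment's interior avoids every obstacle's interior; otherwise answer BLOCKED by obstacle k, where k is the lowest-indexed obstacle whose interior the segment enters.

Obstacle 1 [(14,19) (19,1) (23,6) (22,24)]:
  edge (14,19)–(19,1): clear
  edge (19,1)–(23,6): clear
  edge (23,6)–(22,24): clear
  edge (22,24)–(14,19): clear
  midpoint (25/2,7) outside
  → clear
Obstacle 2 [(0,1) (7,8) (0,20)]:
  edge (0,1)–(7,8): clear
  edge (7,8)–(0,20): clear
  edge (0,20)–(0,1): clear
  midpoint (25/2,7) outside
  → clear

FREE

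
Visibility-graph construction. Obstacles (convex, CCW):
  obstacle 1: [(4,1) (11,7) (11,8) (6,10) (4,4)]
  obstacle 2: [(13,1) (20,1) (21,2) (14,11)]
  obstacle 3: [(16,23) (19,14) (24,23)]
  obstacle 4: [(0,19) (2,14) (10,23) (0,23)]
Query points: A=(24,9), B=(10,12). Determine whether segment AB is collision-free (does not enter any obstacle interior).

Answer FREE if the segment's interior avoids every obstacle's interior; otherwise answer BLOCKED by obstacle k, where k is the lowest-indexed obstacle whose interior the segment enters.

Obstacle 1 [(4,1) (11,7) (11,8) (6,10) (4,4)]:
  edge (4,1)–(11,7): clear
  edge (11,7)–(11,8): clear
  edge (11,8)–(6,10): clear
  edge (6,10)–(4,4): clear
  edge (4,4)–(4,1): clear
  midpoint (17,21/2) outside
  → clear
Obstacle 2 [(13,1) (20,1) (21,2) (14,11)]:
  edge (13,1)–(20,1): clear
  edge (20,1)–(21,2): clear
  edge (21,2)–(14,11): clear
  edge (14,11)–(13,1): clear
  midpoint (17,21/2) outside
  → clear
Obstacle 3 [(16,23) (19,14) (24,23)]:
  edge (16,23)–(19,14): clear
  edge (19,14)–(24,23): clear
  edge (24,23)–(16,23): clear
  midpoint (17,21/2) outside
  → clear
Obstacle 4 [(0,19) (2,14) (10,23) (0,23)]:
  edge (0,19)–(2,14): clear
  edge (2,14)–(10,23): clear
  edge (10,23)–(0,23): clear
  edge (0,23)–(0,19): clear
  midpoint (17,21/2) outside
  → clear

FREE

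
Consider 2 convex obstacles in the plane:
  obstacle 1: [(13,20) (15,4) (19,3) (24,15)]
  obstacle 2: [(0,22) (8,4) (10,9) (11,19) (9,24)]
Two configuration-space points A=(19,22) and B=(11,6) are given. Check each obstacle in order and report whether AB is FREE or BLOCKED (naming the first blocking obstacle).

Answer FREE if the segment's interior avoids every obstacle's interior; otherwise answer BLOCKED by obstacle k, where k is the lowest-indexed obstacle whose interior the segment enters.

BLOCKED by obstacle 1

Obstacle 1 [(13,20) (15,4) (19,3) (24,15)]:
  edge (13,20)–(15,4): crosses AB
  edge (15,4)–(19,3): clear
  edge (19,3)–(24,15): clear
  edge (24,15)–(13,20): crosses AB
  → BLOCKED
Obstacle 2 [(0,22) (8,4) (10,9) (11,19) (9,24)]:
  edge (0,22)–(8,4): clear
  edge (8,4)–(10,9): clear
  edge (10,9)–(11,19): clear
  edge (11,19)–(9,24): clear
  edge (9,24)–(0,22): clear
  midpoint (15,14) outside
  → clear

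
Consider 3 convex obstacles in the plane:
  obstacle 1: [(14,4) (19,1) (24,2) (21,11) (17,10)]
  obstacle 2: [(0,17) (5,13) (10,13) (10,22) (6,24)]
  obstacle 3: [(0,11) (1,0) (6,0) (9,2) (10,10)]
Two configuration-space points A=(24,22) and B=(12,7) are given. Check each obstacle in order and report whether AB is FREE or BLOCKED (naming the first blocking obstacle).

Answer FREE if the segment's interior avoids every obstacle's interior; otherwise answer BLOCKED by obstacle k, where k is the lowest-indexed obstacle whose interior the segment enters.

Obstacle 1 [(14,4) (19,1) (24,2) (21,11) (17,10)]:
  edge (14,4)–(19,1): clear
  edge (19,1)–(24,2): clear
  edge (24,2)–(21,11): clear
  edge (21,11)–(17,10): clear
  edge (17,10)–(14,4): clear
  midpoint (18,29/2) outside
  → clear
Obstacle 2 [(0,17) (5,13) (10,13) (10,22) (6,24)]:
  edge (0,17)–(5,13): clear
  edge (5,13)–(10,13): clear
  edge (10,13)–(10,22): clear
  edge (10,22)–(6,24): clear
  edge (6,24)–(0,17): clear
  midpoint (18,29/2) outside
  → clear
Obstacle 3 [(0,11) (1,0) (6,0) (9,2) (10,10)]:
  edge (0,11)–(1,0): clear
  edge (1,0)–(6,0): clear
  edge (6,0)–(9,2): clear
  edge (9,2)–(10,10): clear
  edge (10,10)–(0,11): clear
  midpoint (18,29/2) outside
  → clear

FREE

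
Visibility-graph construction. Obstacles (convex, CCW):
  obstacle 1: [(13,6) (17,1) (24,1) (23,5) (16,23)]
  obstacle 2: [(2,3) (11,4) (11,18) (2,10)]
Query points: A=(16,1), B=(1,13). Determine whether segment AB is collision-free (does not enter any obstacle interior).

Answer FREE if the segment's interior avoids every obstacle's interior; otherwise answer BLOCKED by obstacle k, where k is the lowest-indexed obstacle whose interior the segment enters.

Obstacle 1 [(13,6) (17,1) (24,1) (23,5) (16,23)]:
  edge (13,6)–(17,1): clear
  edge (17,1)–(24,1): clear
  edge (24,1)–(23,5): clear
  edge (23,5)–(16,23): clear
  edge (16,23)–(13,6): clear
  midpoint (17/2,7) outside
  → clear
Obstacle 2 [(2,3) (11,4) (11,18) (2,10)]:
  edge (2,3)–(11,4): clear
  edge (11,4)–(11,18): crosses AB
  edge (11,18)–(2,10): crosses AB
  edge (2,10)–(2,3): clear
  → BLOCKED

BLOCKED by obstacle 2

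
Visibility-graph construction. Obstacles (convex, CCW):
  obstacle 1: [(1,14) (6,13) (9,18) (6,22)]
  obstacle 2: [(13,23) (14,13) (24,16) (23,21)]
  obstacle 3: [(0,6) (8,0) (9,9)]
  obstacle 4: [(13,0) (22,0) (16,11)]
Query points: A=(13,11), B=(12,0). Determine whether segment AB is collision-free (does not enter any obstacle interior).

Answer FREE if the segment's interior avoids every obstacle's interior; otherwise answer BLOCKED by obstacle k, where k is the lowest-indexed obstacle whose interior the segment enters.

Obstacle 1 [(1,14) (6,13) (9,18) (6,22)]:
  edge (1,14)–(6,13): clear
  edge (6,13)–(9,18): clear
  edge (9,18)–(6,22): clear
  edge (6,22)–(1,14): clear
  midpoint (25/2,11/2) outside
  → clear
Obstacle 2 [(13,23) (14,13) (24,16) (23,21)]:
  edge (13,23)–(14,13): clear
  edge (14,13)–(24,16): clear
  edge (24,16)–(23,21): clear
  edge (23,21)–(13,23): clear
  midpoint (25/2,11/2) outside
  → clear
Obstacle 3 [(0,6) (8,0) (9,9)]:
  edge (0,6)–(8,0): clear
  edge (8,0)–(9,9): clear
  edge (9,9)–(0,6): clear
  midpoint (25/2,11/2) outside
  → clear
Obstacle 4 [(13,0) (22,0) (16,11)]:
  edge (13,0)–(22,0): clear
  edge (22,0)–(16,11): clear
  edge (16,11)–(13,0): clear
  midpoint (25/2,11/2) outside
  → clear

FREE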